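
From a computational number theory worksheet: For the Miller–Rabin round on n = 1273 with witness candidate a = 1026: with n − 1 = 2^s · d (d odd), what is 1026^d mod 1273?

684

n − 1 = 1272 = 2^3 · 159, so s = 3 and d = 159.
1026^159 mod 1273 = 684.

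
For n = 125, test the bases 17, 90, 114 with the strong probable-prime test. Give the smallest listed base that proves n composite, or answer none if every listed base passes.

17

n − 1 = 124 = 2^2 · 31, so s = 2 and d = 31.
Base 17: x_0 = 17^31 mod 125 = 58. x_0 is neither 1 nor 124, so continue squaring. x_1 = 58^2 mod 125 = 114. Reached i = s−1 = 1 without hitting −1: 17 is a Miller–Rabin witness and 125 is composite.
Base 90: x_0 = 90^31 mod 125 = 0. x_0 is neither 1 nor 124, so continue squaring. x_1 = 0^2 mod 125 = 0. Reached i = s−1 = 1 without hitting −1: 90 is a Miller–Rabin witness and 125 is composite.
Base 114: x_0 = 114^31 mod 125 = 64. x_0 is neither 1 nor 124, so continue squaring. x_1 = 64^2 mod 125 = 96. Reached i = s−1 = 1 without hitting −1: 114 is a Miller–Rabin witness and 125 is composite.
The smallest witness among the given bases is 17.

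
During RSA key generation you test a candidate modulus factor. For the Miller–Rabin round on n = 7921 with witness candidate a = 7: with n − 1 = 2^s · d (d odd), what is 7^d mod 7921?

3701

n − 1 = 7920 = 2^4 · 495, so s = 4 and d = 495.
7^495 mod 7921 = 3701.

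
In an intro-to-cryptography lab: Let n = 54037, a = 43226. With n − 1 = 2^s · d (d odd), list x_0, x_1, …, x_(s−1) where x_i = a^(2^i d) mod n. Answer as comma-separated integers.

1, 1

n − 1 = 54036 = 2^2 · 13509, so s = 2 and d = 13509.
x_0 = 43226^13509 mod 54037 = 1.
x_1 = 1^2 mod 54037 = 1.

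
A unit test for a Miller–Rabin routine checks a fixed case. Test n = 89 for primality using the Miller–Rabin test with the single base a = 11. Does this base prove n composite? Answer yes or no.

n − 1 = 88 = 2^3 · 11, so s = 3 and d = 11.
Repeated squaring mod 89: 11^1 ≡ 11, 11^2 ≡ 32, 11^4 ≡ 45, 11^8 ≡ 67.
11 = 8 + 2 + 1, so 11^11 ≡ 67·32·11 ≡ 88 (mod 89).
x_0 = 11^11 mod 89 = 88.
x_0 = 88 ≡ −1, so 11 is not a witness.

no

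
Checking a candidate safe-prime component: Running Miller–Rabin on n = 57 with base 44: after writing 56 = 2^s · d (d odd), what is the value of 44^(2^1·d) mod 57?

43

n − 1 = 56 = 2^3 · 7, so s = 3 and d = 7.
x_0 = 44^7 mod 57 = 47.
x_1 = 47^2 mod 57 = 43.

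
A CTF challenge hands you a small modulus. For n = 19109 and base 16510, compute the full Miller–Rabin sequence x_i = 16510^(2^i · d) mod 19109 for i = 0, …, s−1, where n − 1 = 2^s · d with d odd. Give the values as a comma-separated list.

4604, 4935

n − 1 = 19108 = 2^2 · 4777, so s = 2 and d = 4777.
x_0 = 16510^4777 mod 19109 = 4604.
x_1 = 4604^2 mod 19109 = 4935.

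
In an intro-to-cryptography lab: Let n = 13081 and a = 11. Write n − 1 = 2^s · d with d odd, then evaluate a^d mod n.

8026

n − 1 = 13080 = 2^3 · 1635, so s = 3 and d = 1635.
11^1635 mod 13081 = 8026.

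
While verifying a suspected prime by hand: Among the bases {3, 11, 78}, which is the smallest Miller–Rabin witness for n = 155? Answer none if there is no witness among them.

n − 1 = 154 = 2^1 · 77, so s = 1 and d = 77.
Base 3: x_0 = 3^77 mod 155 = 53. x_0 ∉ {1, 154} and s = 1, so 3 is a Miller–Rabin witness and 155 is composite.
Base 11: x_0 = 11^77 mod 155 = 96. x_0 ∉ {1, 154} and s = 1, so 11 is a Miller–Rabin witness and 155 is composite.
Base 78: x_0 = 78^77 mod 155 = 8. x_0 ∉ {1, 154} and s = 1, so 78 is a Miller–Rabin witness and 155 is composite.
The smallest witness among the given bases is 3.

3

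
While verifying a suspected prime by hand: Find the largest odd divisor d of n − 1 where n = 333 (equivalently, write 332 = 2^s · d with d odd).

Halving: 332 → 166 → 83; 83 is odd.
So 332 = 2^2 · 83.

83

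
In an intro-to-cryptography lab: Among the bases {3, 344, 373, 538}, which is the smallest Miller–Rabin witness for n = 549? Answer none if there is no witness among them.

n − 1 = 548 = 2^2 · 137, so s = 2 and d = 137.
Base 3: x_0 = 3^137 mod 549 = 540. x_0 is neither 1 nor 548, so continue squaring. x_1 = 540^2 mod 549 = 81. Reached i = s−1 = 1 without hitting −1: 3 is a Miller–Rabin witness and 549 is composite.
Base 344: x_0 = 344^137 mod 549 = 248. x_0 is neither 1 nor 548, so continue squaring. x_1 = 248^2 mod 549 = 16. Reached i = s−1 = 1 without hitting −1: 344 is a Miller–Rabin witness and 549 is composite.
Base 373: x_0 = 373^137 mod 549 = 295. x_0 is neither 1 nor 548, so continue squaring. x_1 = 295^2 mod 549 = 283. Reached i = s−1 = 1 without hitting −1: 373 is a Miller–Rabin witness and 549 is composite.
Base 538: x_0 = 538^137 mod 549 = 355. x_0 is neither 1 nor 548, so continue squaring. x_1 = 355^2 mod 549 = 304. Reached i = s−1 = 1 without hitting −1: 538 is a Miller–Rabin witness and 549 is composite.
The smallest witness among the given bases is 3.

3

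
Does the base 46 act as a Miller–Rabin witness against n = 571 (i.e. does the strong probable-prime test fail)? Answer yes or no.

no

n − 1 = 570 = 2^1 · 285, so s = 1 and d = 285.
x_0 = 46^285 mod 571 = 570.
x_0 = 570 ≡ −1, so 46 is not a witness.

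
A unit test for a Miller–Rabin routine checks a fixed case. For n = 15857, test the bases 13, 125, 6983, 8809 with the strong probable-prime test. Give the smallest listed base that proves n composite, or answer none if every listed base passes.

13

n − 1 = 15856 = 2^4 · 991, so s = 4 and d = 991.
Base 13: x_0 = 13^991 mod 15857 = 7235. x_0 is neither 1 nor 15856, so continue squaring. x_1 = 7235^2 mod 15857 = 1268. x_2 = 1268^2 mod 15857 = 6267. x_3 = 6267^2 mod 15857 = 13357. Reached i = s−1 = 3 without hitting −1: 13 is a Miller–Rabin witness and 15857 is composite.
Base 125: x_0 = 125^991 mod 15857 = 5854. x_0 is neither 1 nor 15856, so continue squaring. x_1 = 5854^2 mod 15857 = 2339. x_2 = 2339^2 mod 15857 = 256. x_3 = 256^2 mod 15857 = 2108. Reached i = s−1 = 3 without hitting −1: 125 is a Miller–Rabin witness and 15857 is composite.
Base 6983: x_0 = 6983^991 mod 15857 = 2842. x_0 is neither 1 nor 15856, so continue squaring. x_1 = 2842^2 mod 15857 = 5751. x_2 = 5751^2 mod 15857 = 12156. x_3 = 12156^2 mod 15857 = 12810. Reached i = s−1 = 3 without hitting −1: 6983 is a Miller–Rabin witness and 15857 is composite.
Base 8809: x_0 = 8809^991 mod 15857 = 10600. x_0 is neither 1 nor 15856, so continue squaring. x_1 = 10600^2 mod 15857 = 13155. x_2 = 13155^2 mod 15857 = 6584. x_3 = 6584^2 mod 15857 = 11875. Reached i = s−1 = 3 without hitting −1: 8809 is a Miller–Rabin witness and 15857 is composite.
The smallest witness among the given bases is 13.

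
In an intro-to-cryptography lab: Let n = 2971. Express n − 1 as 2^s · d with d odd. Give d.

Halving: 2970 → 1485; 1485 is odd.
So 2970 = 2^1 · 1485.

1485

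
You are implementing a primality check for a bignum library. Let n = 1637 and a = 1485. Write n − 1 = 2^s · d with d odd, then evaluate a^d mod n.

n − 1 = 1636 = 2^2 · 409, so s = 2 and d = 409.
1485^409 mod 1637 = 1636.

1636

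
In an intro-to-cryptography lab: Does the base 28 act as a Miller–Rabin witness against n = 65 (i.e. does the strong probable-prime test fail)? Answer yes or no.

yes

n − 1 = 64 = 2^6 · 1, so s = 6 and d = 1.
x_0 = 28^1 mod 65 = 28.
x_0 is neither 1 nor 64, so continue squaring.
x_1 = 28^2 mod 65 = 4.
x_2 = 4^2 mod 65 = 16.
x_3 = 16^2 mod 65 = 61.
x_4 = 61^2 mod 65 = 16.
x_5 = 16^2 mod 65 = 61.
Reached i = s−1 = 5 without hitting −1: 28 is a Miller–Rabin witness and 65 is composite.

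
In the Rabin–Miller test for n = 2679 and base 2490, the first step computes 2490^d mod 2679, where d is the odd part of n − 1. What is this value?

2490

n − 1 = 2678 = 2^1 · 1339, so s = 1 and d = 1339.
2490^1339 mod 2679 = 2490.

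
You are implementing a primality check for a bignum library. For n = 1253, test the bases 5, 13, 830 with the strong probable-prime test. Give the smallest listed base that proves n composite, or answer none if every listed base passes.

5

n − 1 = 1252 = 2^2 · 313, so s = 2 and d = 313.
Base 5: x_0 = 5^313 mod 1253 = 208. x_0 is neither 1 nor 1252, so continue squaring. x_1 = 208^2 mod 1253 = 662. Reached i = s−1 = 1 without hitting −1: 5 is a Miller–Rabin witness and 1253 is composite.
Base 13: x_0 = 13^313 mod 1253 = 888. x_0 is neither 1 nor 1252, so continue squaring. x_1 = 888^2 mod 1253 = 407. Reached i = s−1 = 1 without hitting −1: 13 is a Miller–Rabin witness and 1253 is composite.
Base 830: x_0 = 830^313 mod 1253 = 382. x_0 is neither 1 nor 1252, so continue squaring. x_1 = 382^2 mod 1253 = 576. Reached i = s−1 = 1 without hitting −1: 830 is a Miller–Rabin witness and 1253 is composite.
The smallest witness among the given bases is 5.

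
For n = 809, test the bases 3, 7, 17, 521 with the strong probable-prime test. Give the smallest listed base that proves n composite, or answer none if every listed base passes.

none

n − 1 = 808 = 2^3 · 101, so s = 3 and d = 101.
Base 3: x_0 = 3^101 mod 809 = 239. x_0 is neither 1 nor 808, so continue squaring. x_1 = 239^2 mod 809 = 491. x_2 = 491^2 mod 809 = 808. x_2 ≡ −1, so 3 is not a witness.
Base 7: x_0 = 7^101 mod 809 = 1. x_0 = 1, so 7 is not a witness.
Base 17: x_0 = 17^101 mod 809 = 765. x_0 is neither 1 nor 808, so continue squaring. x_1 = 765^2 mod 809 = 318. x_2 = 318^2 mod 809 = 808. x_2 ≡ −1, so 17 is not a witness.
Base 521: x_0 = 521^101 mod 809 = 1. x_0 = 1, so 521 is not a witness.
No listed base is a witness for 809.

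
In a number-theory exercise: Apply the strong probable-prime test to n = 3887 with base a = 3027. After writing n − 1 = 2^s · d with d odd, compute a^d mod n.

1215

n − 1 = 3886 = 2^1 · 1943, so s = 1 and d = 1943.
Repeated squaring mod 3887: 3027^1 ≡ 3027, 3027^2 ≡ 1070, 3027^4 ≡ 2122, 3027^8 ≡ 1738, 3027^16 ≡ 445, 3027^32 ≡ 3675, 3027^64 ≡ 2187, 3027^128 ≡ 1959, 3027^256 ≡ 1212, 3027^512 ≡ 3545, 3027^1024 ≡ 354.
1943 = 1024 + 512 + 256 + 128 + 16 + 4 + 2 + 1, so 3027^1943 ≡ 354·3545·1212·1959·445·2122·1070·3027 ≡ 1215 (mod 3887).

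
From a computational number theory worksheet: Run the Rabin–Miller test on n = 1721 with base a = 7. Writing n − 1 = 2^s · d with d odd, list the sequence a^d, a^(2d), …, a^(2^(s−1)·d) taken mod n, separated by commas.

1313, 1248, 1720

n − 1 = 1720 = 2^3 · 215, so s = 3 and d = 215.
x_0 = 7^215 mod 1721 = 1313.
x_1 = 1313^2 mod 1721 = 1248.
x_2 = 1248^2 mod 1721 = 1720.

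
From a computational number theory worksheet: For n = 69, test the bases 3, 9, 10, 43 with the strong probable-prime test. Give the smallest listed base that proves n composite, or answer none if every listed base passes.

n − 1 = 68 = 2^2 · 17, so s = 2 and d = 17.
Base 3: x_0 = 3^17 mod 69 = 39. x_0 is neither 1 nor 68, so continue squaring. x_1 = 39^2 mod 69 = 3. Reached i = s−1 = 1 without hitting −1: 3 is a Miller–Rabin witness and 69 is composite.
Base 9: x_0 = 9^17 mod 69 = 3. x_0 is neither 1 nor 68, so continue squaring. x_1 = 3^2 mod 69 = 9. Reached i = s−1 = 1 without hitting −1: 9 is a Miller–Rabin witness and 69 is composite.
Base 10: x_0 = 10^17 mod 69 = 40. x_0 is neither 1 nor 68, so continue squaring. x_1 = 40^2 mod 69 = 13. Reached i = s−1 = 1 without hitting −1: 10 is a Miller–Rabin witness and 69 is composite.
Base 43: x_0 = 43^17 mod 69 = 7. x_0 is neither 1 nor 68, so continue squaring. x_1 = 7^2 mod 69 = 49. Reached i = s−1 = 1 without hitting −1: 43 is a Miller–Rabin witness and 69 is composite.
The smallest witness among the given bases is 3.

3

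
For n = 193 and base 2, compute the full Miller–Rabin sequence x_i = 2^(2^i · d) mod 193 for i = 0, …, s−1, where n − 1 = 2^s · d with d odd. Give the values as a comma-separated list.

8, 64, 43, 112, 192, 1

n − 1 = 192 = 2^6 · 3, so s = 6 and d = 3.
x_0 = 2^3 mod 193 = 8.
x_1 = 8^2 mod 193 = 64.
x_2 = 64^2 mod 193 = 43.
x_3 = 43^2 mod 193 = 112.
x_4 = 112^2 mod 193 = 192.
x_5 = 192^2 mod 193 = 1.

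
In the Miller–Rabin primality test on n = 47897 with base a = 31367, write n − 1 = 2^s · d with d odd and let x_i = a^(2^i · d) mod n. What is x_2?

n − 1 = 47896 = 2^3 · 5987, so s = 3 and d = 5987.
Repeated squaring mod 47897: 31367^1 ≡ 31367, 31367^2 ≡ 36412, 31367^4 ≡ 44784, 31367^8 ≡ 15575, 31367^16 ≡ 30217, 31367^32 ≡ 6578, 31367^64 ≡ 19093, 31367^128 ≡ 46479, 31367^256 ≡ 46947, 31367^512 ≡ 40354, 31367^1024 ≡ 43110, 31367^2048 ≡ 20603, 31367^4096 ≡ 20395.
5987 = 4096 + 1024 + 512 + 256 + 64 + 32 + 2 + 1, so 31367^5987 ≡ 20395·43110·40354·46947·19093·6578·36412·31367 ≡ 46118 (mod 47897).
x_0 = 46118.
x_1 = 46118^2 mod 47897 = 3639.
x_2 = 3639^2 mod 47897 = 22749.

22749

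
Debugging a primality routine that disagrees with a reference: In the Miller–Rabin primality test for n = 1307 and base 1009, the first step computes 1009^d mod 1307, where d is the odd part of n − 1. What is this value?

n − 1 = 1306 = 2^1 · 653, so s = 1 and d = 653.
Repeated squaring mod 1307: 1009^1 ≡ 1009, 1009^2 ≡ 1235, 1009^4 ≡ 1263, 1009^8 ≡ 629, 1009^16 ≡ 927, 1009^32 ≡ 630, 1009^64 ≡ 879, 1009^128 ≡ 204, 1009^256 ≡ 1099, 1009^512 ≡ 133.
653 = 512 + 128 + 8 + 4 + 1, so 1009^653 ≡ 133·204·629·1263·1009 ≡ 1306 (mod 1307).

1306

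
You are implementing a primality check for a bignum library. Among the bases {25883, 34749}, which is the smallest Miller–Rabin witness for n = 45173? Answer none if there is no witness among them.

n − 1 = 45172 = 2^2 · 11293, so s = 2 and d = 11293.
Base 25883: x_0 = 25883^11293 mod 45173 = 7399. x_0 is neither 1 nor 45172, so continue squaring. x_1 = 7399^2 mod 45173 = 40698. Reached i = s−1 = 1 without hitting −1: 25883 is a Miller–Rabin witness and 45173 is composite.
Base 34749: x_0 = 34749^11293 mod 45173 = 20549. x_0 is neither 1 nor 45172, so continue squaring. x_1 = 20549^2 mod 45173 = 29370. Reached i = s−1 = 1 without hitting −1: 34749 is a Miller–Rabin witness and 45173 is composite.
The smallest witness among the given bases is 25883.

25883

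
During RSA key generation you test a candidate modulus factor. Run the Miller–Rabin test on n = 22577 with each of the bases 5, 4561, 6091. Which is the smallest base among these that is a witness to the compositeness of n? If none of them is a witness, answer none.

5

n − 1 = 22576 = 2^4 · 1411, so s = 4 and d = 1411.
Base 5: x_0 = 5^1411 mod 22577 = 7156. x_0 is neither 1 nor 22576, so continue squaring. x_1 = 7156^2 mod 22577 = 3700. x_2 = 3700^2 mod 22577 = 8338. x_3 = 8338^2 mod 22577 = 7661. Reached i = s−1 = 3 without hitting −1: 5 is a Miller–Rabin witness and 22577 is composite.
Base 4561: x_0 = 4561^1411 mod 22577 = 2054. x_0 is neither 1 nor 22576, so continue squaring. x_1 = 2054^2 mod 22577 = 19594. x_2 = 19594^2 mod 22577 = 2951. x_3 = 2951^2 mod 22577 = 16256. Reached i = s−1 = 3 without hitting −1: 4561 is a Miller–Rabin witness and 22577 is composite.
Base 6091: x_0 = 6091^1411 mod 22577 = 4978. x_0 is neither 1 nor 22576, so continue squaring. x_1 = 4978^2 mod 22577 = 13515. x_2 = 13515^2 mod 22577 = 7295. x_3 = 7295^2 mod 22577 = 3036. Reached i = s−1 = 3 without hitting −1: 6091 is a Miller–Rabin witness and 22577 is composite.
The smallest witness among the given bases is 5.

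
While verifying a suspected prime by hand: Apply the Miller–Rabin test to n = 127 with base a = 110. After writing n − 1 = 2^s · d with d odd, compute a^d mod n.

n − 1 = 126 = 2^1 · 63, so s = 1 and d = 63.
Repeated squaring mod 127: 110^1 ≡ 110, 110^2 ≡ 35, 110^4 ≡ 82, 110^8 ≡ 120, 110^16 ≡ 49, 110^32 ≡ 115.
63 = 32 + 16 + 8 + 4 + 2 + 1, so 110^63 ≡ 115·49·120·82·35·110 ≡ 126 (mod 127).

126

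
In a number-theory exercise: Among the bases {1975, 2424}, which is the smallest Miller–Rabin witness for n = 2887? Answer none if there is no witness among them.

n − 1 = 2886 = 2^1 · 1443, so s = 1 and d = 1443.
Base 1975: x_0 = 1975^1443 mod 2887 = 1. x_0 = 1, so 1975 is not a witness.
Base 2424: x_0 = 2424^1443 mod 2887 = 1. x_0 = 1, so 2424 is not a witness.
No listed base is a witness for 2887.

none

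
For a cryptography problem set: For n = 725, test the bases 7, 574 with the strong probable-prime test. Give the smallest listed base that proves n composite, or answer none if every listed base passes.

7

n − 1 = 724 = 2^2 · 181, so s = 2 and d = 181.
Base 7: x_0 = 7^181 mod 725 = 257. x_0 is neither 1 nor 724, so continue squaring. x_1 = 257^2 mod 725 = 74. Reached i = s−1 = 1 without hitting −1: 7 is a Miller–Rabin witness and 725 is composite.
Base 574: x_0 = 574^181 mod 725 = 24. x_0 is neither 1 nor 724, so continue squaring. x_1 = 24^2 mod 725 = 576. Reached i = s−1 = 1 without hitting −1: 574 is a Miller–Rabin witness and 725 is composite.
The smallest witness among the given bases is 7.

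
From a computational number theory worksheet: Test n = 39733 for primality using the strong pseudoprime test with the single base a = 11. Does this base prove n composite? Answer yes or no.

no

n − 1 = 39732 = 2^2 · 9933, so s = 2 and d = 9933.
Repeated squaring mod 39733: 11^1 ≡ 11, 11^2 ≡ 121, 11^4 ≡ 14641, 11^8 ≡ 39079, 11^16 ≡ 30386, 11^32 ≡ 33275, 11^64 ≡ 25847, 11^128 ≡ 36480, 11^256 ≡ 13031, 11^512 ≡ 27852, 11^1024 ≡ 26545, 11^2048 ≡ 12003, 11^4096 ≡ 151, 11^8192 ≡ 22801.
9933 = 8192 + 1024 + 512 + 128 + 64 + 8 + 4 + 1, so 11^9933 ≡ 22801·26545·27852·36480·25847·39079·14641·11 ≡ 39732 (mod 39733).
x_0 = 11^9933 mod 39733 = 39732.
x_0 = 39732 ≡ −1, so 11 is not a witness.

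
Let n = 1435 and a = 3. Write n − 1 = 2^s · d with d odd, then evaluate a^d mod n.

n − 1 = 1434 = 2^1 · 717, so s = 1 and d = 717.
Repeated squaring mod 1435: 3^1 ≡ 3, 3^2 ≡ 9, 3^4 ≡ 81, 3^8 ≡ 821, 3^16 ≡ 1026, 3^32 ≡ 821, 3^64 ≡ 1026, 3^128 ≡ 821, 3^256 ≡ 1026, 3^512 ≡ 821.
717 = 512 + 128 + 64 + 8 + 4 + 1, so 3^717 ≡ 821·821·1026·821·81·3 ≡ 1063 (mod 1435).

1063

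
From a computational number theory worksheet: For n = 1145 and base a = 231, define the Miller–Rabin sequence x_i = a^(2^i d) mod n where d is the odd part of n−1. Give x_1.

n − 1 = 1144 = 2^3 · 143, so s = 3 and d = 143.
Repeated squaring mod 1145: 231^1 ≡ 231, 231^2 ≡ 691, 231^4 ≡ 16, 231^8 ≡ 256, 231^16 ≡ 271, 231^32 ≡ 161, 231^64 ≡ 731, 231^128 ≡ 791.
143 = 128 + 8 + 4 + 2 + 1, so 231^143 ≡ 791·256·16·691·231 ≡ 581 (mod 1145).
x_0 = 581.
x_1 = 581^2 mod 1145 = 931.

931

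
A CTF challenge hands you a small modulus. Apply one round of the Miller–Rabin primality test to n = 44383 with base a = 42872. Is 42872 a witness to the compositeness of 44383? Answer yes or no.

no

n − 1 = 44382 = 2^1 · 22191, so s = 1 and d = 22191.
x_0 = 42872^22191 mod 44383 = 44382.
x_0 = 44382 ≡ −1, so 42872 is not a witness.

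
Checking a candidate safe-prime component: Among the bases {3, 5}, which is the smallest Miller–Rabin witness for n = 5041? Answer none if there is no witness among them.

n − 1 = 5040 = 2^4 · 315, so s = 4 and d = 315.
Base 3: x_0 = 3^315 mod 5041 = 143. x_0 is neither 1 nor 5040, so continue squaring. x_1 = 143^2 mod 5041 = 285. x_2 = 285^2 mod 5041 = 569. x_3 = 569^2 mod 5041 = 1137. Reached i = s−1 = 3 without hitting −1: 3 is a Miller–Rabin witness and 5041 is composite.
Base 5: x_0 = 5^315 mod 5041 = 214. x_0 is neither 1 nor 5040, so continue squaring. x_1 = 214^2 mod 5041 = 427. x_2 = 427^2 mod 5041 = 853. x_3 = 853^2 mod 5041 = 1705. Reached i = s−1 = 3 without hitting −1: 5 is a Miller–Rabin witness and 5041 is composite.
The smallest witness among the given bases is 3.

3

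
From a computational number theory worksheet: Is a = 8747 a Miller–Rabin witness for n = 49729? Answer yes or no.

yes

n − 1 = 49728 = 2^6 · 777, so s = 6 and d = 777.
x_0 = 8747^777 mod 49729 = 24977.
x_0 is neither 1 nor 49728, so continue squaring.
x_1 = 24977^2 mod 49729 = 224.
x_2 = 224^2 mod 49729 = 447.
x_3 = 447^2 mod 49729 = 893.
x_4 = 893^2 mod 49729 = 1785.
x_5 = 1785^2 mod 49729 = 3569.
Reached i = s−1 = 5 without hitting −1: 8747 is a Miller–Rabin witness and 49729 is composite.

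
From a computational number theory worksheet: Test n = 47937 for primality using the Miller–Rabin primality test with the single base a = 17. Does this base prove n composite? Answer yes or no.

yes

n − 1 = 47936 = 2^6 · 749, so s = 6 and d = 749.
x_0 = 17^749 mod 47937 = 40037.
x_0 is neither 1 nor 47936, so continue squaring.
x_1 = 40037^2 mod 47937 = 43963.
x_2 = 43963^2 mod 47937 = 21403.
x_3 = 21403^2 mod 47937 = 2437.
x_4 = 2437^2 mod 47937 = 42718.
x_5 = 42718^2 mod 47937 = 9745.
Reached i = s−1 = 5 without hitting −1: 17 is a Miller–Rabin witness and 47937 is composite.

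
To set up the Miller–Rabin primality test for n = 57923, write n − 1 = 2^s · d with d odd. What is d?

Halving: 57922 → 28961; 28961 is odd.
So 57922 = 2^1 · 28961.

28961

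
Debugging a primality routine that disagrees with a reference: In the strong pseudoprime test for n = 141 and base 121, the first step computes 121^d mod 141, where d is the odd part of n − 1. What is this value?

130

n − 1 = 140 = 2^2 · 35, so s = 2 and d = 35.
121^35 mod 141 = 130.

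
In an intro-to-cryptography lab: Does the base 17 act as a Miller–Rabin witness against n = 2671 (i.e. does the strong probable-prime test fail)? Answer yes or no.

no

n − 1 = 2670 = 2^1 · 1335, so s = 1 and d = 1335.
x_0 = 17^1335 mod 2671 = 1.
x_0 = 1, so 17 is not a witness.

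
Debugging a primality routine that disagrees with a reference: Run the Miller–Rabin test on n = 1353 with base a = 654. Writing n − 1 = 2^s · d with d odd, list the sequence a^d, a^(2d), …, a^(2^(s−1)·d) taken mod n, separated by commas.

636, 1302, 1248

n − 1 = 1352 = 2^3 · 169, so s = 3 and d = 169.
x_0 = 654^169 mod 1353 = 636.
x_1 = 636^2 mod 1353 = 1302.
x_2 = 1302^2 mod 1353 = 1248.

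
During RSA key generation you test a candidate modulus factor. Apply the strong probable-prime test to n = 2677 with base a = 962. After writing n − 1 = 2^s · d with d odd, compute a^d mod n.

n − 1 = 2676 = 2^2 · 669, so s = 2 and d = 669.
962^669 mod 2677 = 1.

1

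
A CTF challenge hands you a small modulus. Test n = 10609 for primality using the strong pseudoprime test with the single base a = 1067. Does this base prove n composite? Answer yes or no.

n − 1 = 10608 = 2^4 · 663, so s = 4 and d = 663.
x_0 = 1067^663 mod 10609 = 10608.
x_0 = 10608 ≡ −1, so 1067 is not a witness.

no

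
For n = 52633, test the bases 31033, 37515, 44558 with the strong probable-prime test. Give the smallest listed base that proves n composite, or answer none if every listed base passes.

37515

n − 1 = 52632 = 2^3 · 6579, so s = 3 and d = 6579.
Base 31033: x_0 = 31033^6579 mod 52633 = 1. x_0 = 1, so 31033 is not a witness.
Base 37515: x_0 = 37515^6579 mod 52633 = 15863. x_0 is neither 1 nor 52632, so continue squaring. x_1 = 15863^2 mod 52633 = 49029. x_2 = 49029^2 mod 52633 = 41098. Reached i = s−1 = 2 without hitting −1: 37515 is a Miller–Rabin witness and 52633 is composite.
Base 44558: x_0 = 44558^6579 mod 52633 = 36770. x_0 is neither 1 nor 52632, so continue squaring. x_1 = 36770^2 mod 52633 = 49029. x_2 = 49029^2 mod 52633 = 41098. Reached i = s−1 = 2 without hitting −1: 44558 is a Miller–Rabin witness and 52633 is composite.
The smallest witness among the given bases is 37515.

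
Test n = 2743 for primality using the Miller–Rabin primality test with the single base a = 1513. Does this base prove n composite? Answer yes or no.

n − 1 = 2742 = 2^1 · 1371, so s = 1 and d = 1371.
Repeated squaring mod 2743: 1513^1 ≡ 1513, 1513^2 ≡ 1507, 1513^4 ≡ 2588, 1513^8 ≡ 2081, 1513^16 ≡ 2107, 1513^32 ≡ 1275, 1513^64 ≡ 1769, 1513^128 ≡ 2341, 1513^256 ≡ 2510, 1513^512 ≡ 2172, 1513^1024 ≡ 2367.
1371 = 1024 + 256 + 64 + 16 + 8 + 2 + 1, so 1513^1371 ≡ 2367·2510·1769·2107·2081·1507·1513 ≡ 203 (mod 2743).
x_0 = 1513^1371 mod 2743 = 203.
x_0 ∉ {1, 2742} and s = 1, so 1513 is a Miller–Rabin witness and 2743 is composite.

yes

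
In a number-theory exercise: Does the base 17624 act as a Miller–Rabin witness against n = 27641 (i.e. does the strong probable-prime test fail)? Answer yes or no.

yes

n − 1 = 27640 = 2^3 · 3455, so s = 3 and d = 3455.
x_0 = 17624^3455 mod 27641 = 5501.
x_0 is neither 1 nor 27640, so continue squaring.
x_1 = 5501^2 mod 27641 = 21747.
x_2 = 21747^2 mod 27641 = 22140.
Reached i = s−1 = 2 without hitting −1: 17624 is a Miller–Rabin witness and 27641 is composite.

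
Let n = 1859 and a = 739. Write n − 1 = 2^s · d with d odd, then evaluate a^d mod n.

358

n − 1 = 1858 = 2^1 · 929, so s = 1 and d = 929.
739^929 mod 1859 = 358.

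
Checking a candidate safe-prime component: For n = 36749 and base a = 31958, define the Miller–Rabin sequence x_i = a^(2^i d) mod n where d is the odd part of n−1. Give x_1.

n − 1 = 36748 = 2^2 · 9187, so s = 2 and d = 9187.
Repeated squaring mod 36749: 31958^1 ≡ 31958, 31958^2 ≡ 22305, 31958^4 ≡ 5063, 31958^8 ≡ 19916, 31958^16 ≡ 15099, 31958^32 ≡ 25754, 31958^64 ≡ 22564, 31958^128 ≡ 13450, 31958^256 ≡ 23922, 31958^512 ≡ 6656, 31958^1024 ≡ 19791, 31958^2048 ≡ 12839, 31958^4096 ≡ 20656, 31958^8192 ≡ 14446.
9187 = 8192 + 512 + 256 + 128 + 64 + 32 + 2 + 1, so 31958^9187 ≡ 14446·6656·23922·13450·22564·25754·22305·31958 ≡ 36748 (mod 36749).
x_0 = 36748.
x_1 = 36748^2 mod 36749 = 1.

1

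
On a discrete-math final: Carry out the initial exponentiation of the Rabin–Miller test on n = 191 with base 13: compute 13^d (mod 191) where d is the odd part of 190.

1

n − 1 = 190 = 2^1 · 95, so s = 1 and d = 95.
13^95 mod 191 = 1.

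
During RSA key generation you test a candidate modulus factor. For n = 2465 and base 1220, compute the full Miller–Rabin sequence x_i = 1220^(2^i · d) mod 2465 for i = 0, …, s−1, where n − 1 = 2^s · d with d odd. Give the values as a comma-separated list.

1815, 985, 1480, 1480, 1480

n − 1 = 2464 = 2^5 · 77, so s = 5 and d = 77.
x_0 = 1220^77 mod 2465 = 1815.
x_1 = 1815^2 mod 2465 = 985.
x_2 = 985^2 mod 2465 = 1480.
x_3 = 1480^2 mod 2465 = 1480.
x_4 = 1480^2 mod 2465 = 1480.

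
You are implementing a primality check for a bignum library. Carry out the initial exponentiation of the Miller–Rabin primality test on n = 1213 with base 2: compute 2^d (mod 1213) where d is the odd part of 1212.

n − 1 = 1212 = 2^2 · 303, so s = 2 and d = 303.
Repeated squaring mod 1213: 2^1 ≡ 2, 2^2 ≡ 4, 2^4 ≡ 16, 2^8 ≡ 256, 2^16 ≡ 34, 2^32 ≡ 1156, 2^64 ≡ 823, 2^128 ≡ 475, 2^256 ≡ 7.
303 = 256 + 32 + 8 + 4 + 2 + 1, so 2^303 ≡ 7·1156·256·16·4·2 ≡ 495 (mod 1213).

495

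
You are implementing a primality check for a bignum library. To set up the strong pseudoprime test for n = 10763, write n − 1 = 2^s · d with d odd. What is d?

5381

Halving: 10762 → 5381; 5381 is odd.
So 10762 = 2^1 · 5381.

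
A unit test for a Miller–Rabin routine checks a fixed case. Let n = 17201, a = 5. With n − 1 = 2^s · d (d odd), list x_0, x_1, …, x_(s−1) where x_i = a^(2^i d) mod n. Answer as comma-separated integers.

n − 1 = 17200 = 2^4 · 1075, so s = 4 and d = 1075.
x_0 = 5^1075 mod 17201 = 13795.
x_1 = 13795^2 mod 17201 = 7362.
x_2 = 7362^2 mod 17201 = 15894.
x_3 = 15894^2 mod 17201 = 5350.

13795, 7362, 15894, 5350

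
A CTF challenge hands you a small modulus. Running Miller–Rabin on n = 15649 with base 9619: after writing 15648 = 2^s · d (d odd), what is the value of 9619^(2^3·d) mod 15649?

n − 1 = 15648 = 2^5 · 489, so s = 5 and d = 489.
x_0 = 9619^489 mod 15649 = 13652.
x_1 = 13652^2 mod 15649 = 13163.
x_2 = 13163^2 mod 15649 = 14490.
x_3 = 14490^2 mod 15649 = 13116.

13116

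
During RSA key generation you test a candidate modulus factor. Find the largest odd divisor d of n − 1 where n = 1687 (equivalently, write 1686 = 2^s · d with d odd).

Halving: 1686 → 843; 843 is odd.
So 1686 = 2^1 · 843.

843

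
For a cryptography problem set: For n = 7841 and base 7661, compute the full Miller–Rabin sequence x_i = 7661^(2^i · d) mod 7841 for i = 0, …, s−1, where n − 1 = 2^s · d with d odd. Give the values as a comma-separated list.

5565, 5116, 198, 7840, 1

n − 1 = 7840 = 2^5 · 245, so s = 5 and d = 245.
x_0 = 7661^245 mod 7841 = 5565.
x_1 = 5565^2 mod 7841 = 5116.
x_2 = 5116^2 mod 7841 = 198.
x_3 = 198^2 mod 7841 = 7840.
x_4 = 7840^2 mod 7841 = 1.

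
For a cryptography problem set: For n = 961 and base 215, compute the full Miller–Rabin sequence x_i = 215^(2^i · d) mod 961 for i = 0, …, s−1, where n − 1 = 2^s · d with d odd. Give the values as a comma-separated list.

92, 776, 590, 218, 435, 869

n − 1 = 960 = 2^6 · 15, so s = 6 and d = 15.
x_0 = 215^15 mod 961 = 92.
x_1 = 92^2 mod 961 = 776.
x_2 = 776^2 mod 961 = 590.
x_3 = 590^2 mod 961 = 218.
x_4 = 218^2 mod 961 = 435.
x_5 = 435^2 mod 961 = 869.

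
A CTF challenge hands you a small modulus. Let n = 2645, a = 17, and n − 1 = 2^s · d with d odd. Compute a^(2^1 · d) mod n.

n − 1 = 2644 = 2^2 · 661, so s = 2 and d = 661.
x_0 = 17^661 mod 2645 = 1397.
x_1 = 1397^2 mod 2645 = 2244.

2244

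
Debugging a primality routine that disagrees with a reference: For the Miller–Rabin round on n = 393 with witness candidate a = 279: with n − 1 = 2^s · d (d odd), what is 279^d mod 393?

n − 1 = 392 = 2^3 · 49, so s = 3 and d = 49.
By repeated squaring, 279^49 ≡ 237 (mod 393).

237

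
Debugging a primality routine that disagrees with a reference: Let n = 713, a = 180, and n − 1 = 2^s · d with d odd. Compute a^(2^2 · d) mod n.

532

n − 1 = 712 = 2^3 · 89, so s = 3 and d = 89.
x_0 = 180^89 mod 713 = 594.
x_1 = 594^2 mod 713 = 614.
x_2 = 614^2 mod 713 = 532.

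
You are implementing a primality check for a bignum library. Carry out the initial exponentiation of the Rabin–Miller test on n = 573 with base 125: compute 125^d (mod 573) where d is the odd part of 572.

n − 1 = 572 = 2^2 · 143, so s = 2 and d = 143.
125^143 mod 573 = 503.

503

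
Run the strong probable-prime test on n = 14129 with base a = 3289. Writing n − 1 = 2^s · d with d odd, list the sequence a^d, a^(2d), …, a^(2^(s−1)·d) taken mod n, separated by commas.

3431, 2304, 10041, 11266

n − 1 = 14128 = 2^4 · 883, so s = 4 and d = 883.
x_0 = 3289^883 mod 14129 = 3431.
x_1 = 3431^2 mod 14129 = 2304.
x_2 = 2304^2 mod 14129 = 10041.
x_3 = 10041^2 mod 14129 = 11266.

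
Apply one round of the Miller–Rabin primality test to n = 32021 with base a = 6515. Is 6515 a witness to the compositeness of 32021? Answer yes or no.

n − 1 = 32020 = 2^2 · 8005, so s = 2 and d = 8005.
Repeated squaring mod 32021: 6515^1 ≡ 6515, 6515^2 ≡ 17400, 6515^4 ≡ 1445, 6515^8 ≡ 6660, 6515^16 ≡ 6515, 6515^32 ≡ 17400, 6515^64 ≡ 1445, 6515^128 ≡ 6660, 6515^256 ≡ 6515, 6515^512 ≡ 17400, 6515^1024 ≡ 1445, 6515^2048 ≡ 6660, 6515^4096 ≡ 6515.
8005 = 4096 + 2048 + 1024 + 512 + 256 + 64 + 4 + 1, so 6515^8005 ≡ 6515·6660·1445·17400·6515·1445·1445·6515 ≡ 1 (mod 32021).
x_0 = 6515^8005 mod 32021 = 1.
x_0 = 1, so 6515 is not a witness.

no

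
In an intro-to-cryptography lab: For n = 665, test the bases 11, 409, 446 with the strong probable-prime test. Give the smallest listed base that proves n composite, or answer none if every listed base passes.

11

n − 1 = 664 = 2^3 · 83, so s = 3 and d = 83.
Base 11: x_0 = 11^83 mod 665 = 121. x_0 is neither 1 nor 664, so continue squaring. x_1 = 121^2 mod 665 = 11. x_2 = 11^2 mod 665 = 121. Reached i = s−1 = 2 without hitting −1: 11 is a Miller–Rabin witness and 665 is composite.
Base 409: x_0 = 409^83 mod 665 = 299. x_0 is neither 1 nor 664, so continue squaring. x_1 = 299^2 mod 665 = 291. x_2 = 291^2 mod 665 = 226. Reached i = s−1 = 2 without hitting −1: 409 is a Miller–Rabin witness and 665 is composite.
Base 446: x_0 = 446^83 mod 665 = 556. x_0 is neither 1 nor 664, so continue squaring. x_1 = 556^2 mod 665 = 576. x_2 = 576^2 mod 665 = 606. Reached i = s−1 = 2 without hitting −1: 446 is a Miller–Rabin witness and 665 is composite.
The smallest witness among the given bases is 11.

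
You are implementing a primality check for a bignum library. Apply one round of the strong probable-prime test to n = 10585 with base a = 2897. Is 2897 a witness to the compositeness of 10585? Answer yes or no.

no

n − 1 = 10584 = 2^3 · 1323, so s = 3 and d = 1323.
x_0 = 2897^1323 mod 10585 = 2163.
x_0 is neither 1 nor 10584, so continue squaring.
x_1 = 2163^2 mod 10585 = 10584.
x_1 ≡ −1, so 2897 is not a witness.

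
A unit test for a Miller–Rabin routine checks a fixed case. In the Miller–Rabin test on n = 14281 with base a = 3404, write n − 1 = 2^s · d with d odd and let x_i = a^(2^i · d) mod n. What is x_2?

n − 1 = 14280 = 2^3 · 1785, so s = 3 and d = 1785.
x_0 = 3404^1785 mod 14281 = 2197.
x_1 = 2197^2 mod 14281 = 14112.
x_2 = 14112^2 mod 14281 = 14280.

14280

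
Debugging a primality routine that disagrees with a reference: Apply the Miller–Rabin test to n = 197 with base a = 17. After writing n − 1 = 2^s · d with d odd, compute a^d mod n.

n − 1 = 196 = 2^2 · 49, so s = 2 and d = 49.
17^49 mod 197 = 14.

14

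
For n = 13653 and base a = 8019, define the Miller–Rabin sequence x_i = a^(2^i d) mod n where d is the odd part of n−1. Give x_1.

n − 1 = 13652 = 2^2 · 3413, so s = 2 and d = 3413.
x_0 = 8019^3413 mod 13653 = 13590.
x_1 = 13590^2 mod 13653 = 3969.

3969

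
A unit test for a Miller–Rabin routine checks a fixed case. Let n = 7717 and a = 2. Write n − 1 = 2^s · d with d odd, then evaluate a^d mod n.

4764

n − 1 = 7716 = 2^2 · 1929, so s = 2 and d = 1929.
Repeated squaring mod 7717: 2^1 ≡ 2, 2^2 ≡ 4, 2^4 ≡ 16, 2^8 ≡ 256, 2^16 ≡ 3800, 2^32 ≡ 1493, 2^64 ≡ 6553, 2^128 ≡ 4421, 2^256 ≡ 5797, 2^512 ≡ 5391, 2^1024 ≡ 659.
1929 = 1024 + 512 + 256 + 128 + 8 + 1, so 2^1929 ≡ 659·5391·5797·4421·256·2 ≡ 4764 (mod 7717).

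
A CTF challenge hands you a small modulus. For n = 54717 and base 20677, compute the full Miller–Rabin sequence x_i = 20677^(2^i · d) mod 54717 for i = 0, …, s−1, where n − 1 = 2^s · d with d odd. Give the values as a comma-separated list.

50416, 4255

n − 1 = 54716 = 2^2 · 13679, so s = 2 and d = 13679.
x_0 = 20677^13679 mod 54717 = 50416.
x_1 = 50416^2 mod 54717 = 4255.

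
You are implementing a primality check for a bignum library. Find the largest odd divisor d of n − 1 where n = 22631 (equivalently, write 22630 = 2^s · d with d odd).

Halving: 22630 → 11315; 11315 is odd.
So 22630 = 2^1 · 11315.

11315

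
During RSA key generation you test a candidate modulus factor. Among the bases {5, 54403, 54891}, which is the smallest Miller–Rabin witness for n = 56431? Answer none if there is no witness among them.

n − 1 = 56430 = 2^1 · 28215, so s = 1 and d = 28215.
Base 5: x_0 = 5^28215 mod 56431 = 1. x_0 = 1, so 5 is not a witness.
Base 54403: x_0 = 54403^28215 mod 56431 = 1. x_0 = 1, so 54403 is not a witness.
Base 54891: x_0 = 54891^28215 mod 56431 = 56430. x_0 = 56430 ≡ −1, so 54891 is not a witness.
No listed base is a witness for 56431.

none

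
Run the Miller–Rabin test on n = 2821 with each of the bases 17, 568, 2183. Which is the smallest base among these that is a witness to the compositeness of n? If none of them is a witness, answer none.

none

n − 1 = 2820 = 2^2 · 705, so s = 2 and d = 705.
Base 17: x_0 = 17^705 mod 2821 = 2820. x_0 = 2820 ≡ −1, so 17 is not a witness.
Base 568: x_0 = 568^705 mod 2821 = 1. x_0 = 1, so 568 is not a witness.
Base 2183: x_0 = 2183^705 mod 2821 = 2820. x_0 = 2820 ≡ −1, so 2183 is not a witness.
No listed base is a witness for 2821.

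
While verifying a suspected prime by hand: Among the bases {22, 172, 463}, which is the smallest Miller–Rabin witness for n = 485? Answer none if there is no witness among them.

n − 1 = 484 = 2^2 · 121, so s = 2 and d = 121.
Base 22: x_0 = 22^121 mod 485 = 22. x_0 is neither 1 nor 484, so continue squaring. x_1 = 22^2 mod 485 = 484. x_1 ≡ −1, so 22 is not a witness.
Base 172: x_0 = 172^121 mod 485 = 172. x_0 is neither 1 nor 484, so continue squaring. x_1 = 172^2 mod 485 = 484. x_1 ≡ −1, so 172 is not a witness.
Base 463: x_0 = 463^121 mod 485 = 463. x_0 is neither 1 nor 484, so continue squaring. x_1 = 463^2 mod 485 = 484. x_1 ≡ −1, so 463 is not a witness.
No listed base is a witness for 485.

none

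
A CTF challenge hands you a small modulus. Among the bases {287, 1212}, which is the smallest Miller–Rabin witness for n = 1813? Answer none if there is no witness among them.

287

n − 1 = 1812 = 2^2 · 453, so s = 2 and d = 453.
Base 287: x_0 = 287^453 mod 1813 = 196. x_0 is neither 1 nor 1812, so continue squaring. x_1 = 196^2 mod 1813 = 343. Reached i = s−1 = 1 without hitting −1: 287 is a Miller–Rabin witness and 1813 is composite.
Base 1212: x_0 = 1212^453 mod 1813 = 862. x_0 is neither 1 nor 1812, so continue squaring. x_1 = 862^2 mod 1813 = 1527. Reached i = s−1 = 1 without hitting −1: 1212 is a Miller–Rabin witness and 1813 is composite.
The smallest witness among the given bases is 287.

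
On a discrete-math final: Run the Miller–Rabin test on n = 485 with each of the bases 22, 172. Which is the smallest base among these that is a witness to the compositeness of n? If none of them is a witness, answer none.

n − 1 = 484 = 2^2 · 121, so s = 2 and d = 121.
Base 22: x_0 = 22^121 mod 485 = 22. x_0 is neither 1 nor 484, so continue squaring. x_1 = 22^2 mod 485 = 484. x_1 ≡ −1, so 22 is not a witness.
Base 172: x_0 = 172^121 mod 485 = 172. x_0 is neither 1 nor 484, so continue squaring. x_1 = 172^2 mod 485 = 484. x_1 ≡ −1, so 172 is not a witness.
No listed base is a witness for 485.

none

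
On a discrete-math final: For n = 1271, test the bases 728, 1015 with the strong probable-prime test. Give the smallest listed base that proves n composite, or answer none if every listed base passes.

none

n − 1 = 1270 = 2^1 · 635, so s = 1 and d = 635.
Base 728: x_0 = 728^635 mod 1271 = 1270. x_0 = 1270 ≡ −1, so 728 is not a witness.
Base 1015: x_0 = 1015^635 mod 1271 = 1270. x_0 = 1270 ≡ −1, so 1015 is not a witness.
No listed base is a witness for 1271.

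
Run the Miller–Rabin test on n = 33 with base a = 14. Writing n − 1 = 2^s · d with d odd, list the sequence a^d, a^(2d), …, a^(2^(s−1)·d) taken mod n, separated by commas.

14, 31, 4, 16, 25

n − 1 = 32 = 2^5 · 1, so s = 5 and d = 1.
x_0 = 14^1 mod 33 = 14.
x_1 = 14^2 mod 33 = 31.
x_2 = 31^2 mod 33 = 4.
x_3 = 4^2 mod 33 = 16.
x_4 = 16^2 mod 33 = 25.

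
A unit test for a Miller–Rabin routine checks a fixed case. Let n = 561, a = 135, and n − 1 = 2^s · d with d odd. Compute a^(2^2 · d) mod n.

375

n − 1 = 560 = 2^4 · 35, so s = 4 and d = 35.
x_0 = 135^35 mod 561 = 441.
x_1 = 441^2 mod 561 = 375.
x_2 = 375^2 mod 561 = 375.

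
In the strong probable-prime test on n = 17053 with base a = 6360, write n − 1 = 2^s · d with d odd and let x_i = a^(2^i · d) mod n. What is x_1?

1

n − 1 = 17052 = 2^2 · 4263, so s = 2 and d = 4263.
x_0 = 6360^4263 mod 17053 = 17052.
x_1 = 17052^2 mod 17053 = 1.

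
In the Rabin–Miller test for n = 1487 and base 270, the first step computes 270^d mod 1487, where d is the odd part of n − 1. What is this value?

1486

n − 1 = 1486 = 2^1 · 743, so s = 1 and d = 743.
Repeated squaring mod 1487: 270^1 ≡ 270, 270^2 ≡ 37, 270^4 ≡ 1369, 270^8 ≡ 541, 270^16 ≡ 1229, 270^32 ≡ 1136, 270^64 ≡ 1267, 270^128 ≡ 816, 270^256 ≡ 1167, 270^512 ≡ 1284.
743 = 512 + 128 + 64 + 32 + 4 + 2 + 1, so 270^743 ≡ 1284·816·1267·1136·1369·37·270 ≡ 1486 (mod 1487).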